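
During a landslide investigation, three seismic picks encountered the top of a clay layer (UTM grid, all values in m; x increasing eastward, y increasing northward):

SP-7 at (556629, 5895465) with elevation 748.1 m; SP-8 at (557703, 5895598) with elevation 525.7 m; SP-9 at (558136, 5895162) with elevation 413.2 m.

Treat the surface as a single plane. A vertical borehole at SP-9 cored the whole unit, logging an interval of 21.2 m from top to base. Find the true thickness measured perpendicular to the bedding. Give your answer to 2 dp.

Let the plane be z = a·x + b·y + c.
SP-8−SP-7: 1074a + 133b = −222.4;  SP-9−SP-7: 1507a − 303b = −334.9.
Solving gives a = −0.21285, b = 0.04664.
|∇z| = √(a²+b²) = 0.21790, so dip δ = arctan(0.21790) = 12.29°.
True thickness = vertical thickness × cos δ = 21.2 × cos 12.29° = 20.71 m.

20.71 m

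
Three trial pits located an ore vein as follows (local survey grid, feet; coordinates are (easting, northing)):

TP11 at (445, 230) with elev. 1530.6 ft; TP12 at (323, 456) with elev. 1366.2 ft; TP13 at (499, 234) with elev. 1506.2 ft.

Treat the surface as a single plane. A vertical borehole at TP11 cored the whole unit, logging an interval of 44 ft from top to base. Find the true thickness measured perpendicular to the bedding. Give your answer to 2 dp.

30.97 ft

Let the plane be z = a·E + b·N + c.
TP12−TP11: −122a + 226b = −164.4;  TP13−TP11: 54a + 4b = −24.4.
Solving gives a = −0.38267, b = −0.93401.
|∇z| = √(a²+b²) = 1.00936, so dip δ = arctan(1.00936) = 45.27°.
True thickness = vertical thickness × cos δ = 44 × cos 45.27° = 30.97 ft.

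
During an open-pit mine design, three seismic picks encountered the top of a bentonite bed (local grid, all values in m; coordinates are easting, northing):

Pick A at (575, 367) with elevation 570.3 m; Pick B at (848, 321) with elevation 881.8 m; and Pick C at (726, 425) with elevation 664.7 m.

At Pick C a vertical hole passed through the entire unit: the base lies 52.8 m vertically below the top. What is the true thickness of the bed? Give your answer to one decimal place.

Two edge vectors: Pick A→Pick B = (273, -46, 311.5), Pick A→Pick C = (151, 58, 94.4).
Normal n = (Pick A→Pick B) × (Pick A→Pick C) = (-22409.4, 21265.3, 22780).
So ∂z/∂easting = −n_x/n_z = 0.98373 and ∂z/∂northing = −n_y/n_z = −0.93351.
|∇z| = √(a²+b²) = 1.35616, so dip δ = arctan(1.35616) = 53.60°.
True thickness = vertical thickness × cos δ = 52.8 × cos 53.60° = 31.3 m.

31.3 m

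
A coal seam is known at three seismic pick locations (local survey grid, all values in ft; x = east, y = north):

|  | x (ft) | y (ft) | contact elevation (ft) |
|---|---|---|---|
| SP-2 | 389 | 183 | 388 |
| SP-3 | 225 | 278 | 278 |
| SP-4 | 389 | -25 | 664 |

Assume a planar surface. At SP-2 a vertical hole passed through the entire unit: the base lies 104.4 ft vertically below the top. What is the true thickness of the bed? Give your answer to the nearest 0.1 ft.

Two edge vectors: SP-2→SP-3 = (-164, 95, -110), SP-2→SP-4 = (0, -208, 276).
Normal n = (SP-2→SP-3) × (SP-2→SP-4) = (3340, 45264, 34112).
So ∂z/∂x = −n_x/n_z = −0.09791 and ∂z/∂y = −n_y/n_z = −1.32692.
|∇z| = √(a²+b²) = 1.33053, so dip δ = arctan(1.33053) = 53.07°.
True thickness = vertical thickness × cos δ = 104.4 × cos 53.07° = 62.7 ft.

62.7 ft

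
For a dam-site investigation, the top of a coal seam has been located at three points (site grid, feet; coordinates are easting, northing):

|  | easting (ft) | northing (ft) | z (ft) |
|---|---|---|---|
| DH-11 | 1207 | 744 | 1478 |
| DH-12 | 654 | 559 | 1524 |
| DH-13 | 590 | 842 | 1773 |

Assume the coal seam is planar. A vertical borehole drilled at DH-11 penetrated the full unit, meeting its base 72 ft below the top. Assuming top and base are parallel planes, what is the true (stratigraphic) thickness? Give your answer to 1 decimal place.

54.2 ft

Let the plane be z = a·easting + b·northing + c.
DH-12−DH-11: −553a − 185b = 46;  DH-13−DH-11: −617a + 98b = 295.
Solving gives a = −0.35098, b = 0.80049.
|∇z| = √(a²+b²) = 0.87405, so dip δ = arctan(0.87405) = 41.16°.
True thickness = vertical thickness × cos δ = 72 × cos 41.16° = 54.2 ft.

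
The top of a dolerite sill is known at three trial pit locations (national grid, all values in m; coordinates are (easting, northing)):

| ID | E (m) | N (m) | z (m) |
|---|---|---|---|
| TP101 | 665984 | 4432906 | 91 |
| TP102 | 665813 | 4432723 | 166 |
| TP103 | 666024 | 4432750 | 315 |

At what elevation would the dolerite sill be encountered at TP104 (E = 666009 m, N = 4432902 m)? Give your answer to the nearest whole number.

117 m

Let the plane be z = a·E + b·N + c.
TP102−TP101: −171a − 183b = 75;  TP103−TP101: 40a − 156b = 224.
Solving gives a = 0.86163078, b = −1.21496647.
Then c = 91 − a·665984 − b·4432906 = 4812090.83.
At (666009, 4432902): z = 573853.9 − 5385827.3 + 4812090.83 = 117.4 m.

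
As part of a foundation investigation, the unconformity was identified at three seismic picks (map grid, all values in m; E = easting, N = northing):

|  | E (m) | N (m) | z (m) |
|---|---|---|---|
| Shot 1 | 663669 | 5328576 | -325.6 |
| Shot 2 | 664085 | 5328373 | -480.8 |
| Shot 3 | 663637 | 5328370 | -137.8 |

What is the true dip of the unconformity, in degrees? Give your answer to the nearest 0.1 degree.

Let the plane be z = a·E + b·N + c.
Shot 2−Shot 1: 416a − 203b = −155.2;  Shot 3−Shot 1: −32a − 206b = 187.8.
Solving gives a = −0.76031, b = −0.79354.
Gradient magnitude |∇z| = √(a² + b²) = √(0.57807 + 0.62971) = 1.09899.
True dip = arctan(1.09899) = 47.7°, dipping toward NE (azimuth ≈ 044°).

47.7°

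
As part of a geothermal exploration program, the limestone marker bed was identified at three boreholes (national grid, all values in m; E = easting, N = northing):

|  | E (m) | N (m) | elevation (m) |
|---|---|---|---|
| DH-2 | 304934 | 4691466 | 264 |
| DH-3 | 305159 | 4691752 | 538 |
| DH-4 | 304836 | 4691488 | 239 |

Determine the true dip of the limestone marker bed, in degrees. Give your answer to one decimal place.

37.1°

Two edge vectors: DH-2→DH-3 = (225, 286, 274), DH-2→DH-4 = (-98, 22, -25).
Normal n = (DH-2→DH-3) × (DH-2→DH-4) = (-13178, -21227, 32978).
So ∂z/∂E = −n_x/n_z = 0.39960 and ∂z/∂N = −n_y/n_z = 0.64367.
Gradient magnitude |∇z| = √(a² + b²) = √(0.15968 + 0.41431) = 0.75762.
True dip = arctan(0.75762) = 37.1°, dipping toward SSW (azimuth ≈ 212°).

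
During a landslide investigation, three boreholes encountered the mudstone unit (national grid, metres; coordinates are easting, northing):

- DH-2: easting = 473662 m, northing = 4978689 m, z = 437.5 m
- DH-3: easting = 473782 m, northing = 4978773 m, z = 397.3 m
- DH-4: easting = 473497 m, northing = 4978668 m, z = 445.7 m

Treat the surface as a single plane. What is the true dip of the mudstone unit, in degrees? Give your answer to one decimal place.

Let the plane be z = a·easting + b·northing + c.
DH-3−DH-2: 120a + 84b = −40.2;  DH-4−DH-2: −165a − 21b = 8.2.
Solving gives a = 0.01370, b = −0.49815.
Gradient magnitude |∇z| = √(a² + b²) = √(0.00019 + 0.24815) = 0.49834.
True dip = arctan(0.49834) = 26.5°, dipping toward N (azimuth ≈ 358°).

26.5°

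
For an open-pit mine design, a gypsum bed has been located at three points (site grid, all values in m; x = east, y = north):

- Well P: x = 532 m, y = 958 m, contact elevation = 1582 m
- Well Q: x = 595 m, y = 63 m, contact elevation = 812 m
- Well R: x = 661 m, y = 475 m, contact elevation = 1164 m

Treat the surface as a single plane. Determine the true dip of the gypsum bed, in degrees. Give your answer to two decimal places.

40.66°

Two edge vectors: Well P→Well Q = (63, -895, -770), Well P→Well R = (129, -483, -418).
Normal n = (Well P→Well Q) × (Well P→Well R) = (2200, -72996, 85026).
So ∂z/∂x = −n_x/n_z = −0.02587 and ∂z/∂y = −n_y/n_z = 0.85851.
Gradient magnitude |∇z| = √(a² + b²) = √(0.00067 + 0.73705) = 0.85890.
True dip = arctan(0.85890) = 40.66°, dipping toward S (azimuth ≈ 178°).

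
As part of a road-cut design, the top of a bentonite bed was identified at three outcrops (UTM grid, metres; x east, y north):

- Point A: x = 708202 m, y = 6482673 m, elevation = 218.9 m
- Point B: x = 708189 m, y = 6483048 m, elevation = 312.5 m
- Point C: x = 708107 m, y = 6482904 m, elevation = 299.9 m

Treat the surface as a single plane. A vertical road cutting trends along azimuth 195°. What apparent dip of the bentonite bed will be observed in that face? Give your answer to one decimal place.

Let the plane be z = a·x + b·y + c.
Point B−Point A: −13a + 375b = 93.6;  Point C−Point A: −95a + 231b = 81.
Solving gives a = −0.26833, b = 0.24030.
Unit vector along 195° is (sin 195°, cos 195°) = (-0.2588, -0.9659).
Slope in that direction = a·(-0.2588) + b·(-0.9659) = −0.16266.
Apparent dip = arctan|0.16266| = 9.2° (true dip is 19.8°, so apparent ≤ true as expected).

9.2°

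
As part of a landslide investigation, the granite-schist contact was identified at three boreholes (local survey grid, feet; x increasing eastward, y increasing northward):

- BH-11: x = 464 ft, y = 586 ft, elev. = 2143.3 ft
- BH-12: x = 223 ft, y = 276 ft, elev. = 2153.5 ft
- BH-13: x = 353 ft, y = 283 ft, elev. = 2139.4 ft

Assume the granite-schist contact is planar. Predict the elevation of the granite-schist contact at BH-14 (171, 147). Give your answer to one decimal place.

Two edge vectors: BH-11→BH-12 = (-241, -310, 10.2), BH-11→BH-13 = (-111, -303, -3.9).
Normal n = (BH-11→BH-12) × (BH-11→BH-13) = (4299.6, -2072.1, 38613).
So ∂z/∂x = −n_x/n_z = −0.11135 and ∂z/∂y = −n_y/n_z = 0.05366.
Intercept c from BH-11: 2143.3 + 51.67 − 31.45 = 2163.52.
At (171, 147): z = −19.0 + 7.9 + 2163.52 = 2152.4 ft.

2152.4 ft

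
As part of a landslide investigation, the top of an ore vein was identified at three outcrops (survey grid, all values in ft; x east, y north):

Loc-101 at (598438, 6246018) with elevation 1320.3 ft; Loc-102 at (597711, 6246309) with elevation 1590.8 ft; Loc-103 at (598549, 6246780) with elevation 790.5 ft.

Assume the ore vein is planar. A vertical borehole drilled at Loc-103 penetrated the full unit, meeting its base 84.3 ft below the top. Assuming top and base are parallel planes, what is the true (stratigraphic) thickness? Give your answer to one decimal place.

63.8 ft

Let the plane be z = a·x + b·y + c.
Loc-102−Loc-101: −727a + 291b = 270.5;  Loc-103−Loc-101: 111a + 762b = −529.8.
Solving gives a = −0.61455, b = −0.60576.
|∇z| = √(a²+b²) = 0.86291, so dip δ = arctan(0.86291) = 40.79°.
True thickness = vertical thickness × cos δ = 84.3 × cos 40.79° = 63.8 ft.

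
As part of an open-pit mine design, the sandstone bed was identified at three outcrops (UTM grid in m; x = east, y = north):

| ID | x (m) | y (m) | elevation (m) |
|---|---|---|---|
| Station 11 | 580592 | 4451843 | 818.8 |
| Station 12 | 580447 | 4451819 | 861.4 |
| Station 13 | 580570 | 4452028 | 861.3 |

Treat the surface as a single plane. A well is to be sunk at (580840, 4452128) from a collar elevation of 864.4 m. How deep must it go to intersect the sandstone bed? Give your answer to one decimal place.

71.9 m

Let the plane be z = a·x + b·y + c.
Station 12−Station 11: −145a − 24b = 42.6;  Station 13−Station 11: −22a + 185b = 42.5.
Solving gives a = −0.325412203, b = 0.191032062.
Then c = 818.8 − a·580592 − b·4451843 = −660694.23.
At (580840, 4452128): z_contact = −189012.42 + 850499.19 − 660694.23 = 792.54 m.
Depth below ground = 864.4 − 792.54 = 71.9 m.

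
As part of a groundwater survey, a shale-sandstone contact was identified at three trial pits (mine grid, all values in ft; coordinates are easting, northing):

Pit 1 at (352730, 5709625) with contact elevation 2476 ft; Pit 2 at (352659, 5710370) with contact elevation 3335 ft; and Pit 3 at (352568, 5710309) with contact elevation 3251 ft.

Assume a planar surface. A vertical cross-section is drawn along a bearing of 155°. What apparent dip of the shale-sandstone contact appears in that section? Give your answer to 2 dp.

Let the plane be z = a·easting + b·northing + c.
Pit 2−Pit 1: −71a + 745b = 859;  Pit 3−Pit 1: −162a + 684b = 775.
Solving gives a = 0.14116, b = 1.16647.
Unit vector along 155° is (sin 155°, cos 155°) = (0.4226, -0.9063).
Slope in that direction = a·(0.4226) + b·(-0.9063) = −0.99753.
Apparent dip = arctan|0.99753| = 44.93° (true dip is 49.6°, so apparent ≤ true as expected).

44.93°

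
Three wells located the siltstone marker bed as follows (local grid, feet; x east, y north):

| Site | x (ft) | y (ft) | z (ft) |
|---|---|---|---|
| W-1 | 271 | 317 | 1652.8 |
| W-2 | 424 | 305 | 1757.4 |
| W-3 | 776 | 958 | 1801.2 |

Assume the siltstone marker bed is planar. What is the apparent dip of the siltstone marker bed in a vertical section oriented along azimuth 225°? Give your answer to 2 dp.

Let the plane be z = a·x + b·y + c.
W-2−W-1: 153a − 12b = 104.6;  W-3−W-1: 505a + 641b = 148.4.
Solving gives a = 0.66098, b = −0.28922.
Unit vector along 225° is (sin 225°, cos 225°) = (-0.7071, -0.7071).
Slope in that direction = a·(-0.7071) + b·(-0.7071) = −0.26287.
Apparent dip = arctan|0.26287| = 14.73° (true dip is 35.8°, so apparent ≤ true as expected).

14.73°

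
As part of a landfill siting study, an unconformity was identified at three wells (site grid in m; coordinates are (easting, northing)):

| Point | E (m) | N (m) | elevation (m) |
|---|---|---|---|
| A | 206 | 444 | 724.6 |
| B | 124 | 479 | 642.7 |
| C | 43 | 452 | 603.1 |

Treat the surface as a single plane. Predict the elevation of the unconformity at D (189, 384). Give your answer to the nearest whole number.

Let the plane be z = a·E + b·N + c.
B−A: −82a + 35b = −81.9;  C−A: −163a + 8b = −121.5.
Solving gives a = 0.71248, b = −0.67077.
Then c = 724.6 − a·206 − b·444 = 875.65.
At (189, 384): z = 134.7 − 257.6 + 875.65 = 752.7 m.

753 m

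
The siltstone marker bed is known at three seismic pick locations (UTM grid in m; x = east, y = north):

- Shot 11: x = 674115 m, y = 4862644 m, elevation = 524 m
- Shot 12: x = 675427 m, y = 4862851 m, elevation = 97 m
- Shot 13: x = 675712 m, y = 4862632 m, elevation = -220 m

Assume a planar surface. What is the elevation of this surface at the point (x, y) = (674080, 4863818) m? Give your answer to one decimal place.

Two edge vectors: Shot 11→Shot 12 = (1312, 207, -427), Shot 11→Shot 13 = (1597, -12, -744).
Normal n = (Shot 11→Shot 12) × (Shot 11→Shot 13) = (-159132, 294209, -346323).
So ∂z/∂x = −n_x/n_z = −0.459490129 and ∂z/∂y = −n_y/n_z = 0.849521978.
Intercept c from Shot 11: 524 + 309749.19 − 4130922.95 = −3820649.76.
At (674080, 4863818): z = −309733.1 + 4131920.3 − 3820649.76 = 1537.4 m.

1537.4 m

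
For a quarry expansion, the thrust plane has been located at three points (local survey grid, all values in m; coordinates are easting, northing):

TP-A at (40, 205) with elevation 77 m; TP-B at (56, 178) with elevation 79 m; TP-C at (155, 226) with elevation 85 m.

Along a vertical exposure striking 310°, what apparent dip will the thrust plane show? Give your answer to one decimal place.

Let the plane be z = a·easting + b·northing + c.
TP-B−TP-A: 16a − 27b = 2;  TP-C−TP-A: 115a + 21b = 8.
Solving gives a = 0.07498, b = −0.02964.
Unit vector along 310° is (sin 310°, cos 310°) = (-0.7660, 0.6428).
Slope in that direction = a·(-0.7660) + b·(0.6428) = −0.07649.
Apparent dip = arctan|0.07649| = 4.4° (true dip is 4.6°, so apparent ≤ true as expected).

4.4°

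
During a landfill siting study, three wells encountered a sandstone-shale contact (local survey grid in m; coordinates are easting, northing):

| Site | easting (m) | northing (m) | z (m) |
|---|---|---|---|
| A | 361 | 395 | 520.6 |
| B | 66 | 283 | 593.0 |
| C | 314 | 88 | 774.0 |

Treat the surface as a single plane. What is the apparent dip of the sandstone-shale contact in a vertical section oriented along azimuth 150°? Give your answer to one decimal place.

Two edge vectors: A→B = (-295, -112, 72.4), A→C = (-47, -307, 253.4).
Normal n = (A→B) × (A→C) = (-6154, 71350.2, 85301).
So ∂z/∂easting = −n_x/n_z = 0.07214 and ∂z/∂northing = −n_y/n_z = −0.83645.
Unit vector along 150° is (sin 150°, cos 150°) = (0.5000, -0.8660).
Slope in that direction = a·(0.5000) + b·(-0.8660) = 0.76046.
Apparent dip = arctan|0.76046| = 37.3° (true dip is 40.0°, so apparent ≤ true as expected).

37.3°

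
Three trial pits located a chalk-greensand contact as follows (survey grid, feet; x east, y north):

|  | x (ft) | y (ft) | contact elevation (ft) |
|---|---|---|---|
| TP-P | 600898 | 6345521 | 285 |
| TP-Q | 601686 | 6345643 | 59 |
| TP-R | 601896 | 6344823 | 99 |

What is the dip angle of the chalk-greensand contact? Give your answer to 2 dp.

Let the plane be z = a·x + b·y + c.
TP-Q−TP-P: 788a + 122b = −226;  TP-R−TP-P: 998a − 698b = −186.
Solving gives a = −0.26860, b = −0.11757.
Gradient magnitude |∇z| = √(a² + b²) = √(0.07215 + 0.01382) = 0.29320.
True dip = arctan(0.29320) = 16.34°, dipping toward ENE (azimuth ≈ 066°).

16.34°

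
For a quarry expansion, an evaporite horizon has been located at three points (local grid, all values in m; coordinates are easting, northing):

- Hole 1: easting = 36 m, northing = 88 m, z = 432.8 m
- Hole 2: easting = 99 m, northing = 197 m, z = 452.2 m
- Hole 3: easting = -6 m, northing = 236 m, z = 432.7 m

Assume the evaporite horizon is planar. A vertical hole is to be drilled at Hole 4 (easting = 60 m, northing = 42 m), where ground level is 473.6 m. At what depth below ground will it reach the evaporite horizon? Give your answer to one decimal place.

38.5 m

Let the plane be z = a·easting + b·northing + c.
Hole 2−Hole 1: 63a + 109b = 19.4;  Hole 3−Hole 1: −42a + 148b = −0.1.
Solving gives a = 0.20732, b = 0.05816.
Then c = 432.8 − a·36 − b·88 = 420.22.
At (60, 42): z_contact = 12.44 + 2.44 + 420.22 = 435.10 m.
Depth below ground = 473.6 − 435.10 = 38.5 m.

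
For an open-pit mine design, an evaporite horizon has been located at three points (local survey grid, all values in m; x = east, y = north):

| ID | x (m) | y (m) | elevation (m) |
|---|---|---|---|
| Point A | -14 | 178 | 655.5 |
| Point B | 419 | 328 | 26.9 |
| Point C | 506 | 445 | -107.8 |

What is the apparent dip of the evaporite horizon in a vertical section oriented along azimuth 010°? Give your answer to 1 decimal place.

18.9°

Let the plane be z = a·x + b·y + c.
Point B−Point A: 433a + 150b = −628.6;  Point C−Point A: 520a + 267b = −763.3.
Solving gives a = −1.41823, b = −0.09670.
Unit vector along 010° is (sin 10°, cos 10°) = (0.1736, 0.9848).
Slope in that direction = a·(0.1736) + b·(0.9848) = −0.34150.
Apparent dip = arctan|0.34150| = 18.9° (true dip is 54.9°, so apparent ≤ true as expected).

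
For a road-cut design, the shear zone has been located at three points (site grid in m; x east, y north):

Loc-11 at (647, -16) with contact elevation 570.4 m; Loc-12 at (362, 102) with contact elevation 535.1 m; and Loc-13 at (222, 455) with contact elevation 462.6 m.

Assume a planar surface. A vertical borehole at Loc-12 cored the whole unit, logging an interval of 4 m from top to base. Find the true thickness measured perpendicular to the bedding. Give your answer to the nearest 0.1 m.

3.9 m

Two edge vectors: Loc-11→Loc-12 = (-285, 118, -35.3), Loc-11→Loc-13 = (-425, 471, -107.8).
Normal n = (Loc-11→Loc-12) × (Loc-11→Loc-13) = (3905.9, -15720.5, -84085).
So ∂z/∂x = −n_x/n_z = 0.04645 and ∂z/∂y = −n_y/n_z = −0.18696.
|∇z| = √(a²+b²) = 0.19264, so dip δ = arctan(0.19264) = 10.90°.
True thickness = vertical thickness × cos δ = 4 × cos 10.90° = 3.9 m.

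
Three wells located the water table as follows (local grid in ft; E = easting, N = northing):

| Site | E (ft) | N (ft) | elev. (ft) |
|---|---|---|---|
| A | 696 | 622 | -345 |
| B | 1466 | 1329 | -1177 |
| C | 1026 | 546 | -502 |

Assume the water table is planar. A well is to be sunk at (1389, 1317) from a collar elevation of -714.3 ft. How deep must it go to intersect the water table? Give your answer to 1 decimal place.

Two edge vectors: A→B = (770, 707, -832), A→C = (330, -76, -157).
Normal n = (A→B) × (A→C) = (-174231, -153670, -291830).
So ∂z/∂E = −n_x/n_z = −0.597029 and ∂z/∂N = −n_y/n_z = −0.526574.
Intercept c from A: -345 + 415.53 + 327.53 = 398.06.
At (1389, 1317): z_contact = −829.27 − 693.50 + 398.06 = -1124.71 ft.
Depth below ground = -714.3 − (-1124.71) = 410.4 ft.

410.4 ft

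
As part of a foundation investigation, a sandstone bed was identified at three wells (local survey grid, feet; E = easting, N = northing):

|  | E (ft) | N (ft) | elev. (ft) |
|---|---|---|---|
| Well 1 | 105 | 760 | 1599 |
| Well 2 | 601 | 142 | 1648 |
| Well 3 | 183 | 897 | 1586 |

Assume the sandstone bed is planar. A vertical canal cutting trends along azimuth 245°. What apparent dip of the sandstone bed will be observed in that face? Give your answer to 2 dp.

Let the plane be z = a·E + b·N + c.
Well 2−Well 1: 496a − 618b = 49;  Well 3−Well 1: 78a + 137b = −13.
Solving gives a = −0.01137, b = −0.08842.
Unit vector along 245° is (sin 245°, cos 245°) = (-0.9063, -0.4226).
Slope in that direction = a·(-0.9063) + b·(-0.4226) = 0.04767.
Apparent dip = arctan|0.04767| = 2.73° (true dip is 5.1°, so apparent ≤ true as expected).

2.73°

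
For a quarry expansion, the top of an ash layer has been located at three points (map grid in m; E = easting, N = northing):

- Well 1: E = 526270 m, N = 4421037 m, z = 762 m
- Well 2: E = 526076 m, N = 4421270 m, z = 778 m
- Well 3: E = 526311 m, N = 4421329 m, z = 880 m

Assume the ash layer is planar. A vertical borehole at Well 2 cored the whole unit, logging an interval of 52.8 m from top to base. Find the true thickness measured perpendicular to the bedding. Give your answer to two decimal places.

47.31 m

Two edge vectors: Well 1→Well 2 = (-194, 233, 16), Well 1→Well 3 = (41, 292, 118).
Normal n = (Well 1→Well 2) × (Well 1→Well 3) = (22822, 23548, -66201).
So ∂z/∂E = −n_x/n_z = 0.34474 and ∂z/∂N = −n_y/n_z = 0.35570.
|∇z| = √(a²+b²) = 0.49535, so dip δ = arctan(0.49535) = 26.35°.
True thickness = vertical thickness × cos δ = 52.8 × cos 26.35° = 47.31 m.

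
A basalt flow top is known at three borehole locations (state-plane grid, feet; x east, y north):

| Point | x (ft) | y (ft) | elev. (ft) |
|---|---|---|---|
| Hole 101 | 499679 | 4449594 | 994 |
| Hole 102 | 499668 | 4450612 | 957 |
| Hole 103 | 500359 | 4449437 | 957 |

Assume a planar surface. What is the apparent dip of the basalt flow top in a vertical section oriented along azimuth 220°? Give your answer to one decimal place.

Let the plane be z = a·x + b·y + c.
Hole 102−Hole 101: −11a + 1018b = −37;  Hole 103−Hole 101: 680a − 157b = −37.
Solving gives a = −0.06296, b = −0.03703.
Unit vector along 220° is (sin 220°, cos 220°) = (-0.6428, -0.7660).
Slope in that direction = a·(-0.6428) + b·(-0.7660) = 0.06883.
Apparent dip = arctan|0.06883| = 3.9° (true dip is 4.2°, so apparent ≤ true as expected).

3.9°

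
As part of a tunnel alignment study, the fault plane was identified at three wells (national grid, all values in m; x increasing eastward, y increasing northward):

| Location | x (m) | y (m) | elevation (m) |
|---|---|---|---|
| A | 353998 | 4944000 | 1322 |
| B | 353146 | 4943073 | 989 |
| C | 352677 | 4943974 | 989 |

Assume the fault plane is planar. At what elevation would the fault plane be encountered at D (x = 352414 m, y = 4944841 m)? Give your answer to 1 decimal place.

Let the plane be z = a·x + b·y + c.
B−A: −852a − 927b = −333;  C−A: −1321a − 26b = −333.
Solving gives a = 0.249525330, b = 0.129886104.
Then c = 1322 − a·353998 − b·4944000 = −729166.37.
At (352414, 4944841): z = 87936.2 + 642266.1 − 729166.37 = 1036.0 m.

1036.0 m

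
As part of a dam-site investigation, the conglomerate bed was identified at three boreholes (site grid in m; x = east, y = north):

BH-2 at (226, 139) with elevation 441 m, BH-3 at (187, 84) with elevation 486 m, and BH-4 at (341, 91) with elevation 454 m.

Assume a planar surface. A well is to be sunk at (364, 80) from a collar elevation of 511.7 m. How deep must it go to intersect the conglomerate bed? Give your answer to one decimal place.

Let the plane be z = a·x + b·y + c.
BH-3−BH-2: −39a − 55b = 45;  BH-4−BH-2: 115a − 48b = 13.
Solving gives a = −0.17628, b = −0.69318.
Then c = 441 − a·226 − b·139 = 577.19.
At (364, 80): z_contact = −64.17 − 55.45 + 577.19 = 457.57 m.
Depth below ground = 511.7 − 457.57 = 54.1 m.

54.1 m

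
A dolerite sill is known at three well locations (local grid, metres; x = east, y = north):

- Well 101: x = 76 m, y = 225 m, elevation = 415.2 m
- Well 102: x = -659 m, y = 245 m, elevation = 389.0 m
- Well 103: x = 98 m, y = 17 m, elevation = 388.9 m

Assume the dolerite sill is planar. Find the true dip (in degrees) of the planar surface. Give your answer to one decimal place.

7.8°

Let the plane be z = a·x + b·y + c.
Well 102−Well 101: −735a + 20b = −26.2;  Well 103−Well 101: 22a − 208b = −26.3.
Solving gives a = 0.03920, b = 0.13059.
Gradient magnitude |∇z| = √(a² + b²) = √(0.00154 + 0.01705) = 0.13634.
True dip = arctan(0.13634) = 7.8°, dipping toward SSW (azimuth ≈ 197°).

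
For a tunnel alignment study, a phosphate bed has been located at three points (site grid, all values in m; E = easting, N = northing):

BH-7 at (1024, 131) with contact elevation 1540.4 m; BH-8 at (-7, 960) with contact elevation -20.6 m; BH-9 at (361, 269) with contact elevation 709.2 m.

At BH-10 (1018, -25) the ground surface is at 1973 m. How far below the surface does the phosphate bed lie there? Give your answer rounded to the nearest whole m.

371 m

Let the plane be z = a·E + b·N + c.
BH-8−BH-7: −1031a + 829b = −1561;  BH-9−BH-7: −663a + 138b = −831.2.
Solving gives a = 1.16275, b = −0.43691.
Then c = 1540.4 − a·1024 − b·131 = 406.98.
At (1018, -25): z_contact = 1183.7 + 10.9 + 406.98 = 1601.6 m.
Depth below ground = 1973 − 1601.6 = 371 m.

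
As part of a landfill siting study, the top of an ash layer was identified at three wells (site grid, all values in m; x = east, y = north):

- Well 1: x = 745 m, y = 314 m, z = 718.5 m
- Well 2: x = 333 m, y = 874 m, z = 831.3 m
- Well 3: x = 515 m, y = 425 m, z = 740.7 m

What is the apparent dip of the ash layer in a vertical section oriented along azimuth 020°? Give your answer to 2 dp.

10.78°

Let the plane be z = a·x + b·y + c.
Well 2−Well 1: −412a + 560b = 112.8;  Well 3−Well 1: −230a + 111b = 22.2.
Solving gives a = 0.00107, b = 0.20222.
Unit vector along 020° is (sin 20°, cos 20°) = (0.3420, 0.9397).
Slope in that direction = a·(0.3420) + b·(0.9397) = 0.19039.
Apparent dip = arctan|0.19039| = 10.78° (true dip is 11.4°, so apparent ≤ true as expected).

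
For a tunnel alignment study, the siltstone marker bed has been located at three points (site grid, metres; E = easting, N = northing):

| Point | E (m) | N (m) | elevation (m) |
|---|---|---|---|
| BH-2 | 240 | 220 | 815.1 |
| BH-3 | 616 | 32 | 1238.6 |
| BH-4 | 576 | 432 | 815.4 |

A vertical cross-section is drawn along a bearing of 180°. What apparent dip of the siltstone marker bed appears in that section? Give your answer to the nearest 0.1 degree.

Let the plane be z = a·E + b·N + c.
BH-3−BH-2: 376a − 188b = 423.5;  BH-4−BH-2: 336a + 212b = 0.3.
Solving gives a = 0.62877, b = −0.99512.
Unit vector along 180° is (sin 180°, cos 180°) = (0.0000, -1.0000).
Slope in that direction = a·(0.0000) + b·(-1.0000) = 0.99512.
Apparent dip = arctan|0.99512| = 44.9° (true dip is 49.7°, so apparent ≤ true as expected).

44.9°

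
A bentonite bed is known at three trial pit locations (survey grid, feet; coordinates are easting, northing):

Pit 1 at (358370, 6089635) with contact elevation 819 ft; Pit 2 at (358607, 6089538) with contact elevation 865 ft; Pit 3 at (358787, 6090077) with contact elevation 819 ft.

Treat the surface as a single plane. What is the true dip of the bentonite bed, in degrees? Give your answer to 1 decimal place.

Let the plane be z = a·easting + b·northing + c.
Pit 2−Pit 1: 237a − 97b = 46;  Pit 3−Pit 1: 417a + 442b = 0.
Solving gives a = 0.14002, b = −0.13210.
Gradient magnitude |∇z| = √(a² + b²) = √(0.01961 + 0.01745) = 0.19251.
True dip = arctan(0.19251) = 10.9°, dipping toward NW (azimuth ≈ 313°).

10.9°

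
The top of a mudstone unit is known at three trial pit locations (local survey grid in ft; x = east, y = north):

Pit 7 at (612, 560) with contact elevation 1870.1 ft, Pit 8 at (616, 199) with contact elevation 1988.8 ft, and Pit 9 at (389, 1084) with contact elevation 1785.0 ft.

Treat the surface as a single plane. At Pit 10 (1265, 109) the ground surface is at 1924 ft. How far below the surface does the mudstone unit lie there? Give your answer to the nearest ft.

Two edge vectors: Pit 7→Pit 8 = (4, -361, 118.7), Pit 7→Pit 9 = (-223, 524, -85.1).
Normal n = (Pit 7→Pit 8) × (Pit 7→Pit 9) = (-31477.7, -26129.7, -78407).
So ∂z/∂x = −n_x/n_z = −0.40147 and ∂z/∂y = −n_y/n_z = −0.33326.
Intercept c from Pit 7: 1870.1 + 245.70 + 186.62 = 2302.42.
At (1265, 109): z_contact = −507.9 − 36.3 + 2302.42 = 1758.2 ft.
Depth below ground = 1924 − 1758.2 = 166 ft.

166 ft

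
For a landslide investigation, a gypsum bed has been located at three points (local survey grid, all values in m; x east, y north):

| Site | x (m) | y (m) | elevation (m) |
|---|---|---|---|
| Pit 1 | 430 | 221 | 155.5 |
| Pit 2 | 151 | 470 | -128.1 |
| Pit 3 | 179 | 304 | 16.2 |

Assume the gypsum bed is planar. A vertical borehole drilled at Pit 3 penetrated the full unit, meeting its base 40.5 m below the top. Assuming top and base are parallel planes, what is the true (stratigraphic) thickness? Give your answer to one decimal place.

30.6 m

Two edge vectors: Pit 1→Pit 2 = (-279, 249, -283.6), Pit 1→Pit 3 = (-251, 83, -139.3).
Normal n = (Pit 1→Pit 2) × (Pit 1→Pit 3) = (-11146.9, 32318.9, 39342).
So ∂z/∂x = −n_x/n_z = 0.28333 and ∂z/∂y = −n_y/n_z = −0.82149.
|∇z| = √(a²+b²) = 0.86897, so dip δ = arctan(0.86897) = 40.99°.
True thickness = vertical thickness × cos δ = 40.5 × cos 40.99° = 30.6 m.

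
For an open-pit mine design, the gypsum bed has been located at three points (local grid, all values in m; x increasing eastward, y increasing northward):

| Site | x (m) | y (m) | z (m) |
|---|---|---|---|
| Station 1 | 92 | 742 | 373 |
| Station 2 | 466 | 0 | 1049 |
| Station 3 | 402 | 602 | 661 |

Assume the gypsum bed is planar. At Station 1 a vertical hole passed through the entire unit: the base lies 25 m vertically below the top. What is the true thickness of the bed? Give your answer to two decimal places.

18.75 m

Two edge vectors: Station 1→Station 2 = (374, -742, 676), Station 1→Station 3 = (310, -140, 288).
Normal n = (Station 1→Station 2) × (Station 1→Station 3) = (-119056, 101848, 177660).
So ∂z/∂x = −n_x/n_z = 0.67013 and ∂z/∂y = −n_y/n_z = −0.57327.
|∇z| = √(a²+b²) = 0.88189, so dip δ = arctan(0.88189) = 41.41°.
True thickness = vertical thickness × cos δ = 25 × cos 41.41° = 18.75 m.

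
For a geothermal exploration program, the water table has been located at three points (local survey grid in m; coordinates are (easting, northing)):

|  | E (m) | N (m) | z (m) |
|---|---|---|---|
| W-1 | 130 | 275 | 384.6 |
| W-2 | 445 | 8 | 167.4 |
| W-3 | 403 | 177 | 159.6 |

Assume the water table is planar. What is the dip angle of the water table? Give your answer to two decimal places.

Two edge vectors: W-1→W-2 = (315, -267, -217.2), W-1→W-3 = (273, -98, -225).
Normal n = (W-1→W-2) × (W-1→W-3) = (38789.4, 11579.4, 42021).
So ∂z/∂E = −n_x/n_z = −0.92310 and ∂z/∂N = −n_y/n_z = −0.27556.
Gradient magnitude |∇z| = √(a² + b²) = √(0.85211 + 0.07593) = 0.96335.
True dip = arctan(0.96335) = 43.93°, dipping toward ENE (azimuth ≈ 073°).

43.93°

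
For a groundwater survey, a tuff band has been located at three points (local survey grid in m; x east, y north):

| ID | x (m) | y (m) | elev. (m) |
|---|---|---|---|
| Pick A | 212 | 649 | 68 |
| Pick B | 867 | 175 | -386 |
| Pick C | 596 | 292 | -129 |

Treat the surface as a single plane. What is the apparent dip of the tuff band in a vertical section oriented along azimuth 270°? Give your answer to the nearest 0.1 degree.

Two edge vectors: Pick A→Pick B = (655, -474, -454), Pick A→Pick C = (384, -357, -197).
Normal n = (Pick A→Pick B) × (Pick A→Pick C) = (-68700, -45301, -51819).
So ∂z/∂x = −n_x/n_z = −1.32577 and ∂z/∂y = −n_y/n_z = −0.87422.
Unit vector along 270° is (sin 270°, cos 270°) = (-1.0000, -0.0000).
Slope in that direction = a·(-1.0000) + b·(-0.0000) = 1.32577.
Apparent dip = arctan|1.32577| = 53.0° (true dip is 57.8°, so apparent ≤ true as expected).

53.0°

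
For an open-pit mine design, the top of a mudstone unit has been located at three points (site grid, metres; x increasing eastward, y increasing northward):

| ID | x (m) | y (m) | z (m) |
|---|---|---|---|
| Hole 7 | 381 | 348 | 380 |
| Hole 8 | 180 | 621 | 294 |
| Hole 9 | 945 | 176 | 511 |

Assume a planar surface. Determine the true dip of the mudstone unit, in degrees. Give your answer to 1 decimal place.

14.3°

Two edge vectors: Hole 7→Hole 8 = (-201, 273, -86), Hole 7→Hole 9 = (564, -172, 131).
Normal n = (Hole 7→Hole 8) × (Hole 7→Hole 9) = (20971, -22173, -119400).
So ∂z/∂x = −n_x/n_z = 0.17564 and ∂z/∂y = −n_y/n_z = −0.18570.
Gradient magnitude |∇z| = √(a² + b²) = √(0.03085 + 0.03449) = 0.25561.
True dip = arctan(0.25561) = 14.3°, dipping toward NW (azimuth ≈ 317°).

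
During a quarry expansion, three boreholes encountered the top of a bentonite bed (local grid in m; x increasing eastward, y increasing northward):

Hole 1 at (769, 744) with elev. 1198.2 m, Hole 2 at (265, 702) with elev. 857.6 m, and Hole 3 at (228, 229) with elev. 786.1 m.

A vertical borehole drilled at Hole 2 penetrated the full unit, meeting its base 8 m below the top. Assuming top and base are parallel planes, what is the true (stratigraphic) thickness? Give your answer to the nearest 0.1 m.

Let the plane be z = a·x + b·y + c.
Hole 2−Hole 1: −504a − 42b = −340.6;  Hole 3−Hole 1: −541a − 515b = −412.1.
Solving gives a = 0.66755, b = 0.09894.
|∇z| = √(a²+b²) = 0.67484, so dip δ = arctan(0.67484) = 34.01°.
True thickness = vertical thickness × cos δ = 8 × cos 34.01° = 6.6 m.

6.6 m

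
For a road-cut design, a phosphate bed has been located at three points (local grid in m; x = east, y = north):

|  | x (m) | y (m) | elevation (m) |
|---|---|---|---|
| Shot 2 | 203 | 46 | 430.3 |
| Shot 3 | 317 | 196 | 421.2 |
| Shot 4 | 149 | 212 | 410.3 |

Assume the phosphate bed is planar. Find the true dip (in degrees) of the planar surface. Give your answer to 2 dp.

Two edge vectors: Shot 2→Shot 3 = (114, 150, -9.1), Shot 2→Shot 4 = (-54, 166, -20).
Normal n = (Shot 2→Shot 3) × (Shot 2→Shot 4) = (-1489.4, 2771.4, 27024).
So ∂z/∂x = −n_x/n_z = 0.05511 and ∂z/∂y = −n_y/n_z = −0.10255.
Gradient magnitude |∇z| = √(a² + b²) = √(0.00304 + 0.01052) = 0.11642.
True dip = arctan(0.11642) = 6.64°, dipping toward NNW (azimuth ≈ 332°).

6.64°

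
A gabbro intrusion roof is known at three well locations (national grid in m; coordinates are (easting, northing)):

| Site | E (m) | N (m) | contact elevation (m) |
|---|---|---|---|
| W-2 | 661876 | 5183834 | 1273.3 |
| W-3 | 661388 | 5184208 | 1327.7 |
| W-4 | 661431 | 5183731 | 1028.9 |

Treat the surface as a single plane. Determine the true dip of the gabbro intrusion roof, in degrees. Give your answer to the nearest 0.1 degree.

Let the plane be z = a·E + b·N + c.
W-3−W-2: −488a + 374b = 54.4;  W-4−W-2: −445a − 103b = −244.4.
Solving gives a = 0.39596, b = 0.66211.
Gradient magnitude |∇z| = √(a² + b²) = √(0.15679 + 0.43839) = 0.77148.
True dip = arctan(0.77148) = 37.6°, dipping toward SSW (azimuth ≈ 211°).

37.6°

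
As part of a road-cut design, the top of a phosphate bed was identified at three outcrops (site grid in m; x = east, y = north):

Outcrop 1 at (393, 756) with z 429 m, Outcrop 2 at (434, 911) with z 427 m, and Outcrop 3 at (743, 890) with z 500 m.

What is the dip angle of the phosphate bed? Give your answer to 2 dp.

Two edge vectors: Outcrop 1→Outcrop 2 = (41, 155, -2), Outcrop 1→Outcrop 3 = (350, 134, 71).
Normal n = (Outcrop 1→Outcrop 2) × (Outcrop 1→Outcrop 3) = (11273, -3611, -48756).
So ∂z/∂x = −n_x/n_z = 0.23121 and ∂z/∂y = −n_y/n_z = −0.07406.
Gradient magnitude |∇z| = √(a² + b²) = √(0.05346 + 0.00549) = 0.24278.
True dip = arctan(0.24278) = 13.65°, dipping toward WNW (azimuth ≈ 288°).

13.65°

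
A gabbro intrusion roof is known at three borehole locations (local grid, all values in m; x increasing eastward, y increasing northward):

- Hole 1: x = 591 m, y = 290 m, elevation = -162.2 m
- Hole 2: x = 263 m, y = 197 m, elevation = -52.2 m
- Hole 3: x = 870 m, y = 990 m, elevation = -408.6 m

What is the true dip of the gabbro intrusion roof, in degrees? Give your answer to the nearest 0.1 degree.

Two edge vectors: Hole 1→Hole 2 = (-328, -93, 110), Hole 1→Hole 3 = (279, 700, -246.4).
Normal n = (Hole 1→Hole 2) × (Hole 1→Hole 3) = (-54084.8, -50129.2, -203653).
So ∂z/∂x = −n_x/n_z = −0.26557 and ∂z/∂y = −n_y/n_z = −0.24615.
Gradient magnitude |∇z| = √(a² + b²) = √(0.07053 + 0.06059) = 0.36210.
True dip = arctan(0.36210) = 19.9°, dipping toward NE (azimuth ≈ 047°).

19.9°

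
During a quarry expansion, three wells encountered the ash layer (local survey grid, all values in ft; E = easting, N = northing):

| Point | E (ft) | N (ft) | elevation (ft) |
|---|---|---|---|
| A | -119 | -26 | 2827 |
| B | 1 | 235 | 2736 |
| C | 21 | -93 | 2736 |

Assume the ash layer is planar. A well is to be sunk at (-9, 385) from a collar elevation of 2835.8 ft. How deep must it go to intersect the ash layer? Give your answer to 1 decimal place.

99.2 ft

Two edge vectors: A→B = (120, 261, -91), A→C = (140, -67, -91).
Normal n = (A→B) × (A→C) = (-29848, -1820, -44580).
So ∂z/∂E = −n_x/n_z = −0.66954 and ∂z/∂N = −n_y/n_z = −0.04083.
Intercept c from A: 2827 − 79.68 − 1.06 = 2746.26.
At (-9, 385): z_contact = 6.03 − 15.72 + 2746.26 = 2736.57 ft.
Depth below ground = 2835.8 − 2736.57 = 99.2 ft.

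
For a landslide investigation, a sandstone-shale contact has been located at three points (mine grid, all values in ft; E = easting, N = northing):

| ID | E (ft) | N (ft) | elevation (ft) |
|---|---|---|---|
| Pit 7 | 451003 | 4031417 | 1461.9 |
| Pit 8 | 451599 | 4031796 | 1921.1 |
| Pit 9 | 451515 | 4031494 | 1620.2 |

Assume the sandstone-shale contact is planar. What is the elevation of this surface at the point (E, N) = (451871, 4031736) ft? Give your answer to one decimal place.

1909.3 ft

Two edge vectors: Pit 7→Pit 8 = (596, 379, 459.2), Pit 7→Pit 9 = (512, 77, 158.3).
Normal n = (Pit 7→Pit 8) × (Pit 7→Pit 9) = (24637.3, 140763.6, -148156).
So ∂z/∂E = −n_x/n_z = 0.166292961 and ∂z/∂N = −n_y/n_z = 0.950103944.
Intercept c from Pit 7: 1461.9 − 74998.62 − 3830265.19 = −3903801.92.
At (451871, 4031736): z = 75143.0 + 3830568.3 − 3903801.92 = 1909.3 ft.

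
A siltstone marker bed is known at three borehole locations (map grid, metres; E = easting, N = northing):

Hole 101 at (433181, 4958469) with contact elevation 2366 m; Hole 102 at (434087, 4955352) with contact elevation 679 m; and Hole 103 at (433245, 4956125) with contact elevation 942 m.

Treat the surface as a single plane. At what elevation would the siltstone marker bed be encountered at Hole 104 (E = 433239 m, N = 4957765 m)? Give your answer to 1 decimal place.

1948.1 m

Two edge vectors: Hole 101→Hole 102 = (906, -3117, -1687), Hole 101→Hole 103 = (64, -2344, -1424).
Normal n = (Hole 101→Hole 102) × (Hole 101→Hole 103) = (484280, 1182176, -1924176).
So ∂z/∂E = −n_x/n_z = 0.251681759 and ∂z/∂N = −n_y/n_z = 0.614380389.
Intercept c from Hole 101: 2366 − 109023.76 − 3046386.11 = −3153043.87.
At (433239, 4957765): z = 109038.4 + 3045953.6 − 3153043.87 = 1948.1 m.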